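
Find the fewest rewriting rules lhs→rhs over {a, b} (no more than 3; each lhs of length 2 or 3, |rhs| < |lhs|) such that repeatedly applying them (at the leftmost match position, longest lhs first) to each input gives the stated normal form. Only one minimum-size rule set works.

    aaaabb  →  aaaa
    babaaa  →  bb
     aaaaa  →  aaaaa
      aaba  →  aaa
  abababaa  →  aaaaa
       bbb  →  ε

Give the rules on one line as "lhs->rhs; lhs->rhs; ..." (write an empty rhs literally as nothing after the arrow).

ab->a; ba->b; bbb->

  | aaaabb => aaaab => aaaa
  | babaaa => bbaaa => bbaa => bba => bb
  | aaaaa
  | aaba => aaa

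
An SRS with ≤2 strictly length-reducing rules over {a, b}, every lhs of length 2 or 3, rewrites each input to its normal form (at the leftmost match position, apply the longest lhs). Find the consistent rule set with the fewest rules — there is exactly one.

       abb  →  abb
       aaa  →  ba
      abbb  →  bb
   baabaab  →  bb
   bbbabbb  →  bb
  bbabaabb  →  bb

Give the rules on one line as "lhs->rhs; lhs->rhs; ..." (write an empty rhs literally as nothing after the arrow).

  | abb
  | aaa => ba
  | abbb => aab => bb
  | baabaab => bbbaab => abaab => abbb => aab => bb

aa->b; bbb->ab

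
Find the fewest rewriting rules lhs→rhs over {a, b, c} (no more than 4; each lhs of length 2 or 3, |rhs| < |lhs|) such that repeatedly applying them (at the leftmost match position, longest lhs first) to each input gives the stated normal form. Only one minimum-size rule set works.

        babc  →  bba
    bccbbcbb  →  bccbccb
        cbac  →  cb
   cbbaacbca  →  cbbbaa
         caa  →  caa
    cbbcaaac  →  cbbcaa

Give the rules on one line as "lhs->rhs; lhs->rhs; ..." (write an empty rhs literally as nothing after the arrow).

  | babc => bba
  | bccbbcbb => bccbccb
  | cbac => cb
  | cbbaacbca => cbbabca => cbbbaa

abc->ba; ac->; bcb->cc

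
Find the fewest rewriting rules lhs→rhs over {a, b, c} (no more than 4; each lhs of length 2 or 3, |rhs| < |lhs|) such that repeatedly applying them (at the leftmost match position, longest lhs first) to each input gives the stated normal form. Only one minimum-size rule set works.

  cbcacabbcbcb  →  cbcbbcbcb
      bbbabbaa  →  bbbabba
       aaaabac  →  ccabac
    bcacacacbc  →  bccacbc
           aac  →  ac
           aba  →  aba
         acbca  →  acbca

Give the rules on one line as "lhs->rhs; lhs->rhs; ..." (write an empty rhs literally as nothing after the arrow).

  | cbcacabbcbcb => cbcbbcbcb
  | bbbabbaa => bbbabba
  | aaaabac => ccabac
  | bcacacacbc => bccacbc

aa->a; aaa->cc; aca->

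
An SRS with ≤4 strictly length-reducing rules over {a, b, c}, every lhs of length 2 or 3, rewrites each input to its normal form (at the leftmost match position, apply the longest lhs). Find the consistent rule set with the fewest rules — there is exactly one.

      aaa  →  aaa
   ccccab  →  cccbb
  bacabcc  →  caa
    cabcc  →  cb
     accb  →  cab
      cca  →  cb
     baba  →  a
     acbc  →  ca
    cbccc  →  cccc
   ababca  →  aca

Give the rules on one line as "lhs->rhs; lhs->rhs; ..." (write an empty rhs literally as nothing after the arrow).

acc->ca; bab->; bc->c; cca->cb

  | aaa
  | ccccab => cccbb
  | bacabcc => bacacc => bacca => bcaa => caa
  | cabcc => cacc => cca => cb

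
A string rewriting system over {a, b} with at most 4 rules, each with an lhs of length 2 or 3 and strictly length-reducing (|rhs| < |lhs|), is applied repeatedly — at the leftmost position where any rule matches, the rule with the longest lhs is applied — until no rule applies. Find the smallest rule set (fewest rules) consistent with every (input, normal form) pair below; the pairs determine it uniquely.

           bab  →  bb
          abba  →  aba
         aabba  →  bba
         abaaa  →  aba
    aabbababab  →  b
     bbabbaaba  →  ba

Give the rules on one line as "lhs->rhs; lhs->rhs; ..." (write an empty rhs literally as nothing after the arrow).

  | bab => bb
  | abba => aba
  | aabba => bba
  | abaaa => aba

aa->; abb->ab; bab->bb; bbb->b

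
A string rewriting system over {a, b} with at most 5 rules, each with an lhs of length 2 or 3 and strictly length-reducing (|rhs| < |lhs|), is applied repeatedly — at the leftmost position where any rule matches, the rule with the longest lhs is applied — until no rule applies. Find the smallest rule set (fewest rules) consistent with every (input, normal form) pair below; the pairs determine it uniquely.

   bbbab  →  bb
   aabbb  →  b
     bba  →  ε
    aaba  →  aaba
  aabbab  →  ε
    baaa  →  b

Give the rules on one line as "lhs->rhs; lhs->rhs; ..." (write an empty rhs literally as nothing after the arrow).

  | bbbab => bb
  | aabbb => abb => b
  | bba => ε
  | aaba

aaa->; abb->b; bab->aa; bba->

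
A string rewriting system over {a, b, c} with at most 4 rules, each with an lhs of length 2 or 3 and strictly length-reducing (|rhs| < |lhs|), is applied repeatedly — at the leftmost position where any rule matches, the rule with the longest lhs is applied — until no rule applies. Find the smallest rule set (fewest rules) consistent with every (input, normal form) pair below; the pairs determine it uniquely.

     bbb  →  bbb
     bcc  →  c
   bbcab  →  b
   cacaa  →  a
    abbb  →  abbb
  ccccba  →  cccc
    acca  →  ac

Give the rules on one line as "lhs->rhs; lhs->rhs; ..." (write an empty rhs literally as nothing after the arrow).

  | bbb
  | bcc => c
  | bbcab => bab => b
  | cacaa => caa => a

ba->; bc->; ca->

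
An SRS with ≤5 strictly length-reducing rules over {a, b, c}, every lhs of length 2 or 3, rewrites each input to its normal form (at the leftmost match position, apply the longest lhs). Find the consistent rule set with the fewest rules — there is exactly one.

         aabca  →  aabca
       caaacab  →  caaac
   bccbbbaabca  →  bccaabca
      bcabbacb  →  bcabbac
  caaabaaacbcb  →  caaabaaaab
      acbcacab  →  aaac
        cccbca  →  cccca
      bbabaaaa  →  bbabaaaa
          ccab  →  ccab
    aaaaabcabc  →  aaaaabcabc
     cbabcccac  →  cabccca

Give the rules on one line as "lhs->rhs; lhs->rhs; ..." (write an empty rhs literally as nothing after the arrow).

aca->ac; acc->aa; cac->ca; cb->c

  | aabca
  | caaacab => caaacb => caaac
  | bccbbbaabca => bccbbaabca => bccbaabca => bccaabca
  | bcabbacb => bcabbac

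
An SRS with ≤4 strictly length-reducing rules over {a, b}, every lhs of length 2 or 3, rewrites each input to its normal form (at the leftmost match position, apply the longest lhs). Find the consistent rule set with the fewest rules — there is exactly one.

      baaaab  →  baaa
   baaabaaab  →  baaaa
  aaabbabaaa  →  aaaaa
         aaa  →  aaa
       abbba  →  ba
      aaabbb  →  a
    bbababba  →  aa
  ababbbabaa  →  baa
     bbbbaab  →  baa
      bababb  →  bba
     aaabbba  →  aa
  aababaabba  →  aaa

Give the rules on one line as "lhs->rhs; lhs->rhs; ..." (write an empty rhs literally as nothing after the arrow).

ab->; abb->ba; bbb->ab

  | baaaab => baaa
  | baaabaaab => baaaaab => baaaa
  | aaabbabaaa => aabaabaaa => aaabaaa => aaaaa
  | aaa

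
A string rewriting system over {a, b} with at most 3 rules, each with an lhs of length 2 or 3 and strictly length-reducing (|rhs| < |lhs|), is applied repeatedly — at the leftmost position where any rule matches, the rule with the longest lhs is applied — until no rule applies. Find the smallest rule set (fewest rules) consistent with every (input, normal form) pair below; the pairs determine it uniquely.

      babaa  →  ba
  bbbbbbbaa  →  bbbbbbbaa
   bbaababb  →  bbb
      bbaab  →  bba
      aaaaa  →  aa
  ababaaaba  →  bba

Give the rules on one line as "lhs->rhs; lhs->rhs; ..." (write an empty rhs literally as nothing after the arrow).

aaa->; ab->; aba->

  | babaa => ba
  | bbbbbbbaa
  | bbaababb => bbabb => bbb
  | bbaab => bba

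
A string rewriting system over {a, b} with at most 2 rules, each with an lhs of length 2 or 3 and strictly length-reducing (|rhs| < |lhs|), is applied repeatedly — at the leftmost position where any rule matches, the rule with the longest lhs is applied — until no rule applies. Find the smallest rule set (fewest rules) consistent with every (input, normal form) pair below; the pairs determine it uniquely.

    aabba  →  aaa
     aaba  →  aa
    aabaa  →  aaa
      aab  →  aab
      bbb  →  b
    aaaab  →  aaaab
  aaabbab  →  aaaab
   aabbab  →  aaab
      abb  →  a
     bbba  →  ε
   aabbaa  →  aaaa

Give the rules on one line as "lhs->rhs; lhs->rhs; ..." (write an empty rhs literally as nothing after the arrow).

ba->; bb->

  | aabba => aaa
  | aaba => aa
  | aabaa => aaa
  | aab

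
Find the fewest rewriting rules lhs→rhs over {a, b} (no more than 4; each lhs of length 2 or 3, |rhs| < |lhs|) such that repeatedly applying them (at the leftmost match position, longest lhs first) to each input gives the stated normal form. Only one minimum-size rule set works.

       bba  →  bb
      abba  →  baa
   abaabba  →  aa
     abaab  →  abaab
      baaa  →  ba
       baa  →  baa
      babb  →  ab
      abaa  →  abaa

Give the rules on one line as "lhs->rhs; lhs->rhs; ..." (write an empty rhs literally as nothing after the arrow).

  | bba => bb
  | abba => baa
  | abaabba => ababaa => aaaa => aa
  | abaab

aaa->a; abb->ba; bab->a; bba->bb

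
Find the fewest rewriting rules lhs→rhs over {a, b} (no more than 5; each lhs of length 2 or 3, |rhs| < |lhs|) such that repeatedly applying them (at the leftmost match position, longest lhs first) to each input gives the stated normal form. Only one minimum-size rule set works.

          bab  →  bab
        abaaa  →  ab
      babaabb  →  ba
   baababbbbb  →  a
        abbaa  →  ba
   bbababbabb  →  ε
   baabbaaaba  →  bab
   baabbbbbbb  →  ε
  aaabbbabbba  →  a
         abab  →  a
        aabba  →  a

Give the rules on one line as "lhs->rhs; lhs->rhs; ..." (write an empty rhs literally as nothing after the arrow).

aa->b; aba->ab; bb->; bbb->bb

  | bab
  | abaaa => abaa => aba => ab
  | babaabb => bababb => babbb => babb => ba
  | baababbbbb => bbbabbbbb => bbabbbbb => abbbbb => abbbb => abbb => abb => a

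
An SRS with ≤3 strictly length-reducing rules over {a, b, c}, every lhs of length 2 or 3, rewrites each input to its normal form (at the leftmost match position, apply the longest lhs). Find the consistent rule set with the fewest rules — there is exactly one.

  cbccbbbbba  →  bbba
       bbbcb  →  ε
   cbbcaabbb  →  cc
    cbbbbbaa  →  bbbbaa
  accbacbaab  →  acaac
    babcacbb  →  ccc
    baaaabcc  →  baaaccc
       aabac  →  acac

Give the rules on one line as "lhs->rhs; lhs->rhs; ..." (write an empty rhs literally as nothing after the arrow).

  | cbccbbbbba => ccbbbbba => cbbbba => bbba
  | bbbcb => bbcb => bcb => cb => ε
  | cbbcaabbb => bcaabbb => caabbb => cacbb => cab => cc
  | cbbbbbaa => bbbbaa

ab->c; bc->c; cb->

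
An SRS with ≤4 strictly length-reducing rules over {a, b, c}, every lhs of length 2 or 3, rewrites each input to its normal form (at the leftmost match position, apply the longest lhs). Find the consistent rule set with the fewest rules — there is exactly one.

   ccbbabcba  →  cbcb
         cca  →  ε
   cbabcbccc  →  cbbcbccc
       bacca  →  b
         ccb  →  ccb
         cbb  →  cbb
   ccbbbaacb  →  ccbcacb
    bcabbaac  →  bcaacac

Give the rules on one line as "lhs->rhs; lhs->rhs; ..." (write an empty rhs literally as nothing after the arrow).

  | ccbbabcba => ccacbcba => cbcba => cbcb
  | cca => ε
  | cbabcbccc => cbbcbccc
  | bacca => bcca => b

ba->b; bba->ac; cca->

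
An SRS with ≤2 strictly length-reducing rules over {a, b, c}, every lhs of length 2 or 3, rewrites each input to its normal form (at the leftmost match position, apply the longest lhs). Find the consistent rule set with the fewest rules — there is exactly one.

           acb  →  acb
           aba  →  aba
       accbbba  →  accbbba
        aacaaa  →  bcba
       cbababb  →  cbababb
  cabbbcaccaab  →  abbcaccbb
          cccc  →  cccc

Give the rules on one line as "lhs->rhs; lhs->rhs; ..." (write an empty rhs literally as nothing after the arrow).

  | acb
  | aba
  | accbbba
  | aacaaa => bcaaa => bcba

aa->b; cab->a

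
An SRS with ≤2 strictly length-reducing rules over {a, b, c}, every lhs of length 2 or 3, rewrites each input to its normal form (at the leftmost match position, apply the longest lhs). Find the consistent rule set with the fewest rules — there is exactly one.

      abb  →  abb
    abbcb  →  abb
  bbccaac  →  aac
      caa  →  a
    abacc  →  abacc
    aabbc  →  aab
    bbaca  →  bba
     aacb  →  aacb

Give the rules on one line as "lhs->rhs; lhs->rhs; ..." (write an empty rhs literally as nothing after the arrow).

bc->; ca->

  | abb
  | abbcb => abb
  | bbccaac => bcaac => aac
  | caa => a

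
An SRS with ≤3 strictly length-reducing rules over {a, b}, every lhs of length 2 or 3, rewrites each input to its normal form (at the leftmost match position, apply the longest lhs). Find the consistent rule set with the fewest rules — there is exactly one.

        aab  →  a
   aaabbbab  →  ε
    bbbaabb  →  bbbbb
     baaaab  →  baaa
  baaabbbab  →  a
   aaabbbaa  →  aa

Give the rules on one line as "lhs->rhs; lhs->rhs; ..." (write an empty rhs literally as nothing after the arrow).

  | aab => a
  | aaabbbab => aabbab => abab => ab => ε
  | bbbaabb => bbbabb => bbbbb
  | baaaab => baaa

ab->; bab->a; bba->bb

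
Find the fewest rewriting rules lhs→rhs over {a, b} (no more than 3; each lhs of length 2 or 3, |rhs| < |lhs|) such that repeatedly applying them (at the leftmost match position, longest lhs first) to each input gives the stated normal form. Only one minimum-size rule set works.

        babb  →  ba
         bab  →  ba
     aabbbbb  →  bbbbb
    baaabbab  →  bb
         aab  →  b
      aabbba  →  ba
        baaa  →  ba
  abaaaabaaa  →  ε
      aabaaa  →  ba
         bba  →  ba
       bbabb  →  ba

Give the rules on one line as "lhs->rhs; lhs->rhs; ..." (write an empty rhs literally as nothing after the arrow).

  | babb => bab => ba
  | bab => ba
  | aabbbbb => bbbbb
  | baaabbab => babbab => babab => baab => bb

aa->; ab->a; bba->ba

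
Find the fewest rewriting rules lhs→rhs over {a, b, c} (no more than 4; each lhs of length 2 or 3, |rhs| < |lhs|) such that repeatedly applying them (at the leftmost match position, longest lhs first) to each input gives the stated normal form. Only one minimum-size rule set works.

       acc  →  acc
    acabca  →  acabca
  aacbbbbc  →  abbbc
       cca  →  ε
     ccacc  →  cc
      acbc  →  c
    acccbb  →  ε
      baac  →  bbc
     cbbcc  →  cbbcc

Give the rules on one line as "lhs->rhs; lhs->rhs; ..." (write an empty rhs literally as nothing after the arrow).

acb->; baa->bb; cca->; ccb->

  | acc
  | acabca
  | aacbbbbc => abbbc
  | cca => ε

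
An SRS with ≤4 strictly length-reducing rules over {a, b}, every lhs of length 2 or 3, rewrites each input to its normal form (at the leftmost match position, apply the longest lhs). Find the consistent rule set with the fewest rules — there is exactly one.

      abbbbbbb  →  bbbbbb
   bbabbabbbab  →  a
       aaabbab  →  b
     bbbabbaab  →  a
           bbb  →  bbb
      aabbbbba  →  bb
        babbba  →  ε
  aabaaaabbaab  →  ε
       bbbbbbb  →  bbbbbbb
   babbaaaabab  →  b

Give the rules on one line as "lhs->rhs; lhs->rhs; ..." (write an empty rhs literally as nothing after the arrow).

  | abbbbbbb => bbbbbb
  | bbabbabbbab => bababbbab => aabbbab => abbab => bab => a
  | aaabbab => aabab => abb => b
  | bbbabbaab => bbabaab => baaab => aab => a

ab->; aba->b; ba->; bab->a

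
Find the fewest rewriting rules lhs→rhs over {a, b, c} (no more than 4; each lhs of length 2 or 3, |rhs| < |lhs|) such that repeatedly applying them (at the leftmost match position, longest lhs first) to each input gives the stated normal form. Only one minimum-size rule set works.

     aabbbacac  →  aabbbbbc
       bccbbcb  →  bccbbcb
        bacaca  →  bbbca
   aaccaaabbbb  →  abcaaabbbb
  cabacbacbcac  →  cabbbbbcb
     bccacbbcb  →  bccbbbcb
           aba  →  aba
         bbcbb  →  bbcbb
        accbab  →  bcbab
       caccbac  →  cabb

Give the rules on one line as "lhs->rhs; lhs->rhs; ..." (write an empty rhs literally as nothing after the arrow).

  | aabbbacac => aabbbbbc
  | bccbbcb
  | bacaca => bbbca
  | aaccaaabbbb => abcaaabbbb

ac->b; aca->bb; cbc->ca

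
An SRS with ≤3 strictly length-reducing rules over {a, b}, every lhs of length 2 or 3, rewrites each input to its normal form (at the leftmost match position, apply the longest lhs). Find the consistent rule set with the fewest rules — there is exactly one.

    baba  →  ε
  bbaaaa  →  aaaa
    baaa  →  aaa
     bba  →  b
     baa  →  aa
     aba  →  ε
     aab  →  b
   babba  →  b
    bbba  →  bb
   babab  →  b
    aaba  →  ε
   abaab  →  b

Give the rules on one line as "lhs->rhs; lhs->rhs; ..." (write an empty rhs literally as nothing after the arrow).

ab->b; ba->; baa->aa

  | baba => ba => ε
  | bbaaaa => baaaa => aaaa
  | baaa => aaa
  | bba => b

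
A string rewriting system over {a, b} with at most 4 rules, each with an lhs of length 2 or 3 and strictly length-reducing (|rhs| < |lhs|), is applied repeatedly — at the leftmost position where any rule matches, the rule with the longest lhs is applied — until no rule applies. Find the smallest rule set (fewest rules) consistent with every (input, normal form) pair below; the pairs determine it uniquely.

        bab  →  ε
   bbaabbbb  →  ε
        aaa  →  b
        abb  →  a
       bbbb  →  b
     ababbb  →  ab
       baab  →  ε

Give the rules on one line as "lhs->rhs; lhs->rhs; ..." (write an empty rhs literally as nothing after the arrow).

aa->b; ba->b; bb->; bbb->

  | bab => bb => ε
  | bbaabbbb => aabbbb => bbbbb => bb => ε
  | aaa => ba => b
  | abb => a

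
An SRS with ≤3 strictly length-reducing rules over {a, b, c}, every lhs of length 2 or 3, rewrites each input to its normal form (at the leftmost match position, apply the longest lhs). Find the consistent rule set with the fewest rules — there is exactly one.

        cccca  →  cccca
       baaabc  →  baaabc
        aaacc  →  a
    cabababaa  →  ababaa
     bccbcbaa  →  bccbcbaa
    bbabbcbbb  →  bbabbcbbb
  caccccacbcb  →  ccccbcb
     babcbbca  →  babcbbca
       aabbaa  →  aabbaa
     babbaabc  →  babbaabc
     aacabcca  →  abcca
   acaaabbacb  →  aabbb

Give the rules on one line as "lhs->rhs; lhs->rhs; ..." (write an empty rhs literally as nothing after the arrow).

ac->; aca->; cab->

  | cccca
  | baaabc
  | aaacc => aac => a
  | cabababaa => ababaa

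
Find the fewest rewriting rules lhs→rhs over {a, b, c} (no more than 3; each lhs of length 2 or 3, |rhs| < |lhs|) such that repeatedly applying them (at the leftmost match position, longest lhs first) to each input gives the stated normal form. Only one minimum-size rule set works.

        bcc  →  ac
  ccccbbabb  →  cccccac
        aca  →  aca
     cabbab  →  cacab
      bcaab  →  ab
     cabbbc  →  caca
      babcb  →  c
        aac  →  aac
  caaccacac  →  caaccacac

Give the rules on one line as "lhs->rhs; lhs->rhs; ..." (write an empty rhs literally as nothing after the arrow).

aab->b; bb->c; bc->a

  | bcc => ac
  | ccccbbabb => cccccabb => cccccac
  | aca
  | cabbab => cacab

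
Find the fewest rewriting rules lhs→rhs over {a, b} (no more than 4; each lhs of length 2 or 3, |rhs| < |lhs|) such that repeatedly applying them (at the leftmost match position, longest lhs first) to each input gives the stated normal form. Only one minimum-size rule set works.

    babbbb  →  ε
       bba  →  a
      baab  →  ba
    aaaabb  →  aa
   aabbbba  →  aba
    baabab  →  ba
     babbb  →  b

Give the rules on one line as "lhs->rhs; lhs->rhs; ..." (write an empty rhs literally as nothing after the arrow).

  | babbbb => bbbb => bb => ε
  | bba => a
  | baab => ba
  | aaaabb => aaab => aa

aab->a; bab->b; bb->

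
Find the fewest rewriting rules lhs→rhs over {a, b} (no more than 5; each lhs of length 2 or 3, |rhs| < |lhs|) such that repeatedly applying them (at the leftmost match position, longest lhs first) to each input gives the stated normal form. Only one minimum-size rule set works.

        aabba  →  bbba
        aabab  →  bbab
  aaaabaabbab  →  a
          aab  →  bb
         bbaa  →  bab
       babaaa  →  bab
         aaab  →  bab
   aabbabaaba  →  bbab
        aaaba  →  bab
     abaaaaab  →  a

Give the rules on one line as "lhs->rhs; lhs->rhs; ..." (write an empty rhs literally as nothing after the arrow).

  | aabba => bbba
  | aabab => bbab
  | aaaabaabbab => baabaabbab => abbaabbab => aaabbab => babbab => baab => abb => a
  | aab => bb

aa->b; aba->ab; abb->a; baa->ab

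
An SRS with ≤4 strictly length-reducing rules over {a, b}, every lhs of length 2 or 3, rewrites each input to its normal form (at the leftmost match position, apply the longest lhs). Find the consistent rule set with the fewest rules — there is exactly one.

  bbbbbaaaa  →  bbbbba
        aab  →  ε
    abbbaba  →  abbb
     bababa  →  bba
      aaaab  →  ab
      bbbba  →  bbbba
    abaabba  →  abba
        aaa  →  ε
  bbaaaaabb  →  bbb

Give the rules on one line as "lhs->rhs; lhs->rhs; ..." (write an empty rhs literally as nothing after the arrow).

aaa->; aab->; aba->

  | bbbbbaaaa => bbbbba
  | aab => ε
  | abbbaba => abbb
  | bababa => bba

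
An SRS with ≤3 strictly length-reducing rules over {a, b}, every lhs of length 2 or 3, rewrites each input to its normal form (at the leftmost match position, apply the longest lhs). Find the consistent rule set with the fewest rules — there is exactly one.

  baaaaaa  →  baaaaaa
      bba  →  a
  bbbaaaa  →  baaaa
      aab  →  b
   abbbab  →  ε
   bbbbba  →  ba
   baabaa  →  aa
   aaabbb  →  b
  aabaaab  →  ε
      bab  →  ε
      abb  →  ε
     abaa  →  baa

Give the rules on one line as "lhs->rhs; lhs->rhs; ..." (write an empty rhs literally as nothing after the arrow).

ab->b; bb->

  | baaaaaa
  | bba => a
  | bbbaaaa => baaaa
  | aab => ab => b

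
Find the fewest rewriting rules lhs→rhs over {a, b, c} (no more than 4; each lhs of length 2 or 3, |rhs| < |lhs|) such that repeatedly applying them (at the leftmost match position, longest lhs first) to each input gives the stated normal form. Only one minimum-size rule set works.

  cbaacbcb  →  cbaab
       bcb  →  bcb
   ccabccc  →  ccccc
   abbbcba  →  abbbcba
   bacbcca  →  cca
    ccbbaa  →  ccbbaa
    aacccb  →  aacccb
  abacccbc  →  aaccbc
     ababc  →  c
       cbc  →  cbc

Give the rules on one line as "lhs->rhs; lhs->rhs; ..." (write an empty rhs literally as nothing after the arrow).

  | cbaacbcb => cbabacb => cbaab
  | bcb
  | ccabccc => ccccc
  | abbbcba

abc->c; acb->ba; bac->a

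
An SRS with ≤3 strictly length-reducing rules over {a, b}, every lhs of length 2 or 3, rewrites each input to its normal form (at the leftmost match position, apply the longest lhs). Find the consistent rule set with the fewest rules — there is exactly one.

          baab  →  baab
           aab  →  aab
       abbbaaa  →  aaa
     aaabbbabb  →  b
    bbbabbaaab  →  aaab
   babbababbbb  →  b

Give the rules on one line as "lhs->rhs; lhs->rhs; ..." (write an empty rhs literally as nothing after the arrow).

abb->b; bb->

  | baab
  | aab
  | abbbaaa => bbaaa => aaa
  | aaabbbabb => aabbabb => ababb => abb => b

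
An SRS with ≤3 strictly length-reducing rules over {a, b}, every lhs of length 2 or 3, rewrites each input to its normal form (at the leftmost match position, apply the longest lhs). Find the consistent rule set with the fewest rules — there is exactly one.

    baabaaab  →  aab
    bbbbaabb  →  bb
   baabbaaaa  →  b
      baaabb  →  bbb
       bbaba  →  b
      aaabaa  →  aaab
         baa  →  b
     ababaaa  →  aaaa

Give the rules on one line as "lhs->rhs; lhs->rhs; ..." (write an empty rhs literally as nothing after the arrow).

  | baabaaab => babaaab => bbaaab => aab
  | bbbbaabb => bbabb => bb
  | baabbaaaa => babbaaaa => bbbaaaa => baaa => baa => ba => b
  | baaabb => baabb => babb => bbb

abb->a; ba->b; bba->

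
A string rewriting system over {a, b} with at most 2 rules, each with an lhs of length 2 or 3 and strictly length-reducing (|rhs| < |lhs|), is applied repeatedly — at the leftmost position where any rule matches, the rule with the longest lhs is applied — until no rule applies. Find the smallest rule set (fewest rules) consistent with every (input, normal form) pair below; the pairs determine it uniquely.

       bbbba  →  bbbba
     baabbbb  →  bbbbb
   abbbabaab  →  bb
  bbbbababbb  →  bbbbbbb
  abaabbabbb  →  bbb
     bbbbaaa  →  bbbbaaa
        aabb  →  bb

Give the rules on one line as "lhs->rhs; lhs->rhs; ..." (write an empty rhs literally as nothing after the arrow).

  | bbbba
  | baabbbb => bbbbb
  | abbbabaab => abbabaab => ababaab => aabaab => baab => bb
  | bbbbababbb => bbbbaabbb => bbbbbbb

aab->b; ab->a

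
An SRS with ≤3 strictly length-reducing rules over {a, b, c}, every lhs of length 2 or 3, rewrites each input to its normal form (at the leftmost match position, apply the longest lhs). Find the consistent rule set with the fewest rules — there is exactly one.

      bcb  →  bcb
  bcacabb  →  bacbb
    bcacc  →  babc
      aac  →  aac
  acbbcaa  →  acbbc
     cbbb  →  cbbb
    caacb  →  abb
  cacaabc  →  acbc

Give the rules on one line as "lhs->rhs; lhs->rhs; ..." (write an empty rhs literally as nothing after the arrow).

  | bcb
  | bcacabb => bababb => bacbb
  | bcacc => babc
  | aac

aba->ac; ca->c; cac->ab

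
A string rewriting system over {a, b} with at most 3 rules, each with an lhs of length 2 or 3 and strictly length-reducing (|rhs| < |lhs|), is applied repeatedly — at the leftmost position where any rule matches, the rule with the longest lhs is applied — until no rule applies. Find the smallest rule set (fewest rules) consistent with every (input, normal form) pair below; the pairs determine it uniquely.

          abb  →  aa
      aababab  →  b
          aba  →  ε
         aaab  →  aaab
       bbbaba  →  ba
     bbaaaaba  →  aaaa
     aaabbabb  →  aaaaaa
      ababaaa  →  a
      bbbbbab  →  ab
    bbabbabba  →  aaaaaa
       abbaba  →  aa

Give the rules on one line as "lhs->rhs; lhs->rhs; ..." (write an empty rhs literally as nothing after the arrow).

aba->; baa->; bb->a

  | abb => aa
  | aababab => abab => b
  | aba => ε
  | aaab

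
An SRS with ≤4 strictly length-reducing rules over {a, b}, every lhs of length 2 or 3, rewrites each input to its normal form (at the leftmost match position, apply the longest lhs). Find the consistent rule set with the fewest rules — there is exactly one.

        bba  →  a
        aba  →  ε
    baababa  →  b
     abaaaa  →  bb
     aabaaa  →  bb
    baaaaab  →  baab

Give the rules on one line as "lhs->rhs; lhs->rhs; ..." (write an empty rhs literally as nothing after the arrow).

aaa->bb; aba->; bba->a

  | bba => a
  | aba => ε
  | baababa => baba => b
  | abaaaa => aaa => bb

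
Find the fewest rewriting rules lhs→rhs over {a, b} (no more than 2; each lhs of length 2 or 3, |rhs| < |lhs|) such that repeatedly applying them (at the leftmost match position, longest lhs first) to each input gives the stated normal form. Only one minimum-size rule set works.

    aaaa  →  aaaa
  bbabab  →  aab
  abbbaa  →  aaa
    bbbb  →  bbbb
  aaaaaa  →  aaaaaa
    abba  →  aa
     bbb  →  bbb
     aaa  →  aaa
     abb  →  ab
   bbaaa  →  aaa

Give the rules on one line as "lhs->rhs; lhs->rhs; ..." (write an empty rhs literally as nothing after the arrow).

  | aaaa
  | bbabab => babab => abab => aab
  | abbbaa => abbaa => abaa => aaa
  | bbbb

abb->ab; ba->a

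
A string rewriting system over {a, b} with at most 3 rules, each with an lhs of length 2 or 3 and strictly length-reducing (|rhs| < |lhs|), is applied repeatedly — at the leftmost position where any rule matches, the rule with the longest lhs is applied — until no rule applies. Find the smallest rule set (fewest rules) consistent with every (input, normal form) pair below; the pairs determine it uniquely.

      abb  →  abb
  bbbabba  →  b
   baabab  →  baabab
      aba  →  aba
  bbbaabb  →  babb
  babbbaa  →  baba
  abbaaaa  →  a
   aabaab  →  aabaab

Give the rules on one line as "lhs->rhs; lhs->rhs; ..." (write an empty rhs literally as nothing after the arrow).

  | abb
  | bbbabba => bbba => b
  | baabab
  | aba

aaa->; bba->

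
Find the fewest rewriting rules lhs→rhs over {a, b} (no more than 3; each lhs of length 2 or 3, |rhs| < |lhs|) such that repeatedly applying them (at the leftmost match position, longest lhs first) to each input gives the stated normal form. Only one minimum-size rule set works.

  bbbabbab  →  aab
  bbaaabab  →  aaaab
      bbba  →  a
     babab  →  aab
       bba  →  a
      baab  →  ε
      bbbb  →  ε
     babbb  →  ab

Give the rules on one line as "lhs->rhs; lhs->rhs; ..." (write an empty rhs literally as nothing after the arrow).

ba->a; baa->b; bb->

  | bbbabbab => babbab => abbab => aab
  | bbaaabab => aaabab => aaaab
  | bbba => ba => a
  | babab => abab => aab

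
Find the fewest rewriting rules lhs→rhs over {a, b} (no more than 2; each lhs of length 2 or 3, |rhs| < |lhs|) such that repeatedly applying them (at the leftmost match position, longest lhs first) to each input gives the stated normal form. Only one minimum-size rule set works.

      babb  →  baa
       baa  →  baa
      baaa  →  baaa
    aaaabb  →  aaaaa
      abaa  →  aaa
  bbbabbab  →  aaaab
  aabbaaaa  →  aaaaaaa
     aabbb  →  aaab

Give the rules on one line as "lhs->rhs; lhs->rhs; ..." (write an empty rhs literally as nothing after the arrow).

  | babb => baa
  | baa
  | baaa
  | aaaabb => aaaaa

aba->aa; bb->a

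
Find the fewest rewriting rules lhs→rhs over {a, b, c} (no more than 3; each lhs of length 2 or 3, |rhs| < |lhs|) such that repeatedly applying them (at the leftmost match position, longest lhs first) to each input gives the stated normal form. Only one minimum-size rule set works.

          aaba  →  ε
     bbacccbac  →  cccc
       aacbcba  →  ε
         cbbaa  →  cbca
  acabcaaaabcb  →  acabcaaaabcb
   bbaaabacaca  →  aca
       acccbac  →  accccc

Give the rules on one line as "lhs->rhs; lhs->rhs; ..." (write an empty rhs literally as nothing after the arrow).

aac->; ba->c; bcc->

  | aaba => aac => ε
  | bbacccbac => bccccbac => ccbac => cccc
  | aacbcba => bcba => bcc => ε
  | cbbaa => cbca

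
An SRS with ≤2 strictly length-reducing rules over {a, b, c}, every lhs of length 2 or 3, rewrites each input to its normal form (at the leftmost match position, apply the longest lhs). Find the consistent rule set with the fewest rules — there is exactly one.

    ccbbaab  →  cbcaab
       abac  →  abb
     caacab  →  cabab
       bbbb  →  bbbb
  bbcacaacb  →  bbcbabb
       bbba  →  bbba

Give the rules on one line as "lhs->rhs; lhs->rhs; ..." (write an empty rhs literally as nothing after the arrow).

  | ccbbaab => cbcaab
  | abac => abb
  | caacab => cabab
  | bbbb

ac->b; cbb->bc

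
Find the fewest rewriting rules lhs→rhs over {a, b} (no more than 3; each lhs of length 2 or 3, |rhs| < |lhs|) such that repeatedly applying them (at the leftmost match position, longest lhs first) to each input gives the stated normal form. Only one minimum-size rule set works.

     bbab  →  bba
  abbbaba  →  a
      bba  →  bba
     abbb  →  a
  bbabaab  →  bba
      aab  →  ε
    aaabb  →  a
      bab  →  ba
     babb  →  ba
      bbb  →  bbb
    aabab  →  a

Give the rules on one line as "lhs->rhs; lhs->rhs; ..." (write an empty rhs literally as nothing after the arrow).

aab->; ab->a

  | bbab => bba
  | abbbaba => abbaba => ababa => aaba => a
  | bba
  | abbb => abb => ab => a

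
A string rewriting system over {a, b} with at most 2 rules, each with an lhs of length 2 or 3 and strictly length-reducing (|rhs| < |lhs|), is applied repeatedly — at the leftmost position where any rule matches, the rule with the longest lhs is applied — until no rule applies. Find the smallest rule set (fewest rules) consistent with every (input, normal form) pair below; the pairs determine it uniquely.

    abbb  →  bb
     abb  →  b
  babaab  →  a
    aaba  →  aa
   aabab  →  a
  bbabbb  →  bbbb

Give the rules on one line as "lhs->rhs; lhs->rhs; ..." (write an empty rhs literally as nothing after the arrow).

  | abbb => bb
  | abb => b
  | babaab => baab => aab => a
  | aaba => aa

ab->; baa->aa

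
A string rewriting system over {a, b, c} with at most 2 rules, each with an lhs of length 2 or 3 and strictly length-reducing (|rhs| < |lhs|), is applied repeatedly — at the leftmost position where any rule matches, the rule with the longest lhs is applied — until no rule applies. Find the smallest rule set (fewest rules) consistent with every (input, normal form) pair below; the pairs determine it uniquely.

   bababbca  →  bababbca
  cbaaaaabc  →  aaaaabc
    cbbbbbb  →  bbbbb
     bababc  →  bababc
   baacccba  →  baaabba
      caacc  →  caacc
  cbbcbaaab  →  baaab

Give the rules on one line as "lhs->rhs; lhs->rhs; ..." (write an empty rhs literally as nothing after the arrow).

  | bababbca
  | cbaaaaabc => aaaaabc
  | cbbbbbb => bbbbb
  | bababc

cb->; ccc->ab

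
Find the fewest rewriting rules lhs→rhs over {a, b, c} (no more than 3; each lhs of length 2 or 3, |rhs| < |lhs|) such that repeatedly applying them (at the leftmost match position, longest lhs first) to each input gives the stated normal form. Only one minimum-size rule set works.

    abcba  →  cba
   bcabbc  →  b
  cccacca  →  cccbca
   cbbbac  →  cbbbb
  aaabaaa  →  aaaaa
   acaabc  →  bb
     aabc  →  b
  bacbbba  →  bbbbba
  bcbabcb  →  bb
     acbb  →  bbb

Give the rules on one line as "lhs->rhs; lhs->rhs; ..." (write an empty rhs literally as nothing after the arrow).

  | abcba => cba
  | bcabbc => bcbc => ac => b
  | cccacca => cccbca
  | cbbbac => cbbbb

ab->; ac->b; bcb->a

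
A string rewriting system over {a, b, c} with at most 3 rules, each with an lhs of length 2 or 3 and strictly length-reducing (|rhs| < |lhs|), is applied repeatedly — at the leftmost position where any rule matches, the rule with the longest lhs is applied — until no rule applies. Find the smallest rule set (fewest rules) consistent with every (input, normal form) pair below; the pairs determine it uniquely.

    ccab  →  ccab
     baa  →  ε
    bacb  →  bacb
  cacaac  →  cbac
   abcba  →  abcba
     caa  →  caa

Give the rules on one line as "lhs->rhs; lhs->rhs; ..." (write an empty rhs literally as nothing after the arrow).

  | ccab
  | baa => ε
  | bacb
  | cacaac => cbac

aca->b; baa->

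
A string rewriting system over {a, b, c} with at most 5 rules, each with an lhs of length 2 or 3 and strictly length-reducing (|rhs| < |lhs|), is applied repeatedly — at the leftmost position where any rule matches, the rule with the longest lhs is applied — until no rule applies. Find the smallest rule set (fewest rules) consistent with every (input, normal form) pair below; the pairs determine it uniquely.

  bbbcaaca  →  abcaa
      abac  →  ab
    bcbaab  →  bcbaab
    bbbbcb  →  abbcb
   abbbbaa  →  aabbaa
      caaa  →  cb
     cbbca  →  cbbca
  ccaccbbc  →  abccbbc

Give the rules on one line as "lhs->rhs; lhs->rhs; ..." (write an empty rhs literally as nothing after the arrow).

aaa->b; ac->; bbb->ab; cca->ab

  | bbbcaaca => abcaaca => abcaa
  | abac => ab
  | bcbaab
  | bbbbcb => abbcb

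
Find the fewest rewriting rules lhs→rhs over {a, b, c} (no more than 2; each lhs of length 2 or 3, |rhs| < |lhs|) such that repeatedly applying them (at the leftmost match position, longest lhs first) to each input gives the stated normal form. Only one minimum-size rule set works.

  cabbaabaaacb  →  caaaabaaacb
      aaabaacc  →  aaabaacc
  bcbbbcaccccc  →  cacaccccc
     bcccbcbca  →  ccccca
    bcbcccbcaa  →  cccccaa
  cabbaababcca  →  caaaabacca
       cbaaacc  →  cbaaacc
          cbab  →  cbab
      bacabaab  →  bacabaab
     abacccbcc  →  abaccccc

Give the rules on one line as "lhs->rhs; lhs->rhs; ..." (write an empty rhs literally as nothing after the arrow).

  | cabbaabaaacb => caaaabaaacb
  | aaabaacc
  | bcbbbcaccccc => cbbbcaccccc => cabcaccccc => cacaccccc
  | bcccbcbca => cccbcbca => ccccbca => ccccca

bb->a; bc->c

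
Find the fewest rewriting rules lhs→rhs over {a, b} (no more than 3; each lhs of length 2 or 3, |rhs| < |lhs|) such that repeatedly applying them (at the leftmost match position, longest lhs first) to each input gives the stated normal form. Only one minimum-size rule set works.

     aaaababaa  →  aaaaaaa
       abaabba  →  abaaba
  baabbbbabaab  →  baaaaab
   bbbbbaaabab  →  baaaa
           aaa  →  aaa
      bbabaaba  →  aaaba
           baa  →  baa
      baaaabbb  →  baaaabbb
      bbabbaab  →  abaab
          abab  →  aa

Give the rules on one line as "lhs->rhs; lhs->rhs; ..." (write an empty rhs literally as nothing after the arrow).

bab->a; bba->ba

  | aaaababaa => aaaaaaa
  | abaabba => abaaba
  | baabbbbabaab => baabbbabaab => baabbabaab => baababaab => baaaaab
  | bbbbbaaabab => bbbbaaabab => bbbaaabab => bbaaabab => baaabab => baaaa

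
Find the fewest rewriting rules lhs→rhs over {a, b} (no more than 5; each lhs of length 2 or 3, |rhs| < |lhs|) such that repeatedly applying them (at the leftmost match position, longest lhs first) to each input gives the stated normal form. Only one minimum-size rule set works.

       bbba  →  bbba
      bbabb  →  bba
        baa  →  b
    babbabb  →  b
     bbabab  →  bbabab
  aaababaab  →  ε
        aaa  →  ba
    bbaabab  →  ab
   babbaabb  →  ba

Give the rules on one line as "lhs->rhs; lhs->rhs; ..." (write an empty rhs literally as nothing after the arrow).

  | bbba
  | bbabb => bba
  | baa => aa => b
  | babbabb => baabb => aabb => b

aa->b; aab->; abb->a; baa->aa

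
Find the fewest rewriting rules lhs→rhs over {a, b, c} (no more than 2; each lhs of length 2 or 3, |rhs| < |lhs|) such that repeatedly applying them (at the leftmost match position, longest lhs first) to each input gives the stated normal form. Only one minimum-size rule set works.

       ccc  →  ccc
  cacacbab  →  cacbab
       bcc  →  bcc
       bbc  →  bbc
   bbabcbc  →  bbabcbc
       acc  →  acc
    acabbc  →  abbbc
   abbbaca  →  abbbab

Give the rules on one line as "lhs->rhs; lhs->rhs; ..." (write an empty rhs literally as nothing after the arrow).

  | ccc
  | cacacbab => cabcbab => cacbab
  | bcc
  | bbc

aca->ab; cab->ca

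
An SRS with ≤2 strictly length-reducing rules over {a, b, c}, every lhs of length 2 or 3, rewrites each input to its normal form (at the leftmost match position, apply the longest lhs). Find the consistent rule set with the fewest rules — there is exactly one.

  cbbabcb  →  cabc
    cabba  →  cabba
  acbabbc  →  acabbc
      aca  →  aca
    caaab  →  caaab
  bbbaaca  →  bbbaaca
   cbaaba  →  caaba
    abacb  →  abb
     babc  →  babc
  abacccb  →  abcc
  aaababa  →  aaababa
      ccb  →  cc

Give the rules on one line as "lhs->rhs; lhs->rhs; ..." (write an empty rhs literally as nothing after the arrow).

bac->b; cb->c

  | cbbabcb => cbabcb => cabcb => cabc
  | cabba
  | acbabbc => acabbc
  | aca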